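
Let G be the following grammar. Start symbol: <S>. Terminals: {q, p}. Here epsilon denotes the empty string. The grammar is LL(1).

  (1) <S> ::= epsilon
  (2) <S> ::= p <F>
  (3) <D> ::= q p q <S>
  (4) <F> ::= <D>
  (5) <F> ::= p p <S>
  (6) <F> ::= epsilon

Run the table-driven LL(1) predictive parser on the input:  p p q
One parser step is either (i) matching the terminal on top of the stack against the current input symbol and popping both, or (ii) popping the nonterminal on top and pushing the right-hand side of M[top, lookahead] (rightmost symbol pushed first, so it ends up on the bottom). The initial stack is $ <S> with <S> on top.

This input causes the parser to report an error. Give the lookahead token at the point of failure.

step 1: stack=$ <S>  input=p p q $  — expand <S> ::= p <F>
step 2: stack=$ <F> p  input=p p q $  — match p
step 3: stack=$ <F>  input=p q $  — expand <F> ::= p p <S>
step 4: stack=$ <S> p p  input=p q $  — match p
step 5: stack=$ <S> p  input=q $  — error: top is terminal p but lookahead is q

q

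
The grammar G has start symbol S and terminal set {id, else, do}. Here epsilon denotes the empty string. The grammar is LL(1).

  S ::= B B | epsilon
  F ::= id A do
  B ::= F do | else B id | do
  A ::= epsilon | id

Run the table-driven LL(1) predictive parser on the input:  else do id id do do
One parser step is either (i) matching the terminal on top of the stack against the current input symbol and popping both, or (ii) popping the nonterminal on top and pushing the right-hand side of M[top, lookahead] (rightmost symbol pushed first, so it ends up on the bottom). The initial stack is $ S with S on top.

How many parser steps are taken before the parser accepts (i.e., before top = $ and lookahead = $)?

step 1: stack=$ S  input=else do id id do do $  — expand S ::= B B
step 2: stack=$ B B  input=else do id id do do $  — expand B ::= else B id
step 3: stack=$ B id B else  input=else do id id do do $  — match else
step 4: stack=$ B id B  input=do id id do do $  — expand B ::= do
step 5: stack=$ B id do  input=do id id do do $  — match do
step 6: stack=$ B id  input=id id do do $  — match id
step 7: stack=$ B  input=id do do $  — expand B ::= F do
step 8: stack=$ do F  input=id do do $  — expand F ::= id A do
step 9: stack=$ do do A id  input=id do do $  — match id
step 10: stack=$ do do A  input=do do $  — expand A ::= epsilon
step 11: stack=$ do do  input=do do $  — match do
step 12: stack=$ do  input=do $  — match do
Accept reached after 12 steps.

12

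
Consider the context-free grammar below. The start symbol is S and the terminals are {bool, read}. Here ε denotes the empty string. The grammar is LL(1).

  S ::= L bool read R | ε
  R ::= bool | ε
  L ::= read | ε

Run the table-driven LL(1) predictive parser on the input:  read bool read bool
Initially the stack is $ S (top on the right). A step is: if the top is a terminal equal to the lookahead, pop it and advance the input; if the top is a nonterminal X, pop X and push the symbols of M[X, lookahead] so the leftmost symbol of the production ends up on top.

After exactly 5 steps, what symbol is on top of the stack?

step 1: stack=$ S  input=read bool read bool $  — expand S ::= L bool read R
step 2: stack=$ R read bool L  input=read bool read bool $  — expand L ::= read
step 3: stack=$ R read bool read  input=read bool read bool $  — match read
step 4: stack=$ R read bool  input=bool read bool $  — match bool
step 5: stack=$ R read  input=read bool $  — match read
Stack after step 5: $ R (top = R).

R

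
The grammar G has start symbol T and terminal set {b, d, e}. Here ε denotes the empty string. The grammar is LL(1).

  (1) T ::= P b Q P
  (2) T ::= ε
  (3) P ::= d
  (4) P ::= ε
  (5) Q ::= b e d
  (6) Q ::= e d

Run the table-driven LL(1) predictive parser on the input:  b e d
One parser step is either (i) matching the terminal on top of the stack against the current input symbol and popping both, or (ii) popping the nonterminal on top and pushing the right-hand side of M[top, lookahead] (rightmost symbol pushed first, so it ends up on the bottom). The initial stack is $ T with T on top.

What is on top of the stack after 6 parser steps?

P

     Stack      Input    Action
  1  $ T        b e d $  expand T ::= P b Q P
  2  $ P Q b P  b e d $  expand P ::= ε
  3  $ P Q b    b e d $  match b
  4  $ P Q      e d $    expand Q ::= e d
  5  $ P d e    e d $    match e
  6  $ P d      d $      match d
Stack after step 6: $ P (top = P).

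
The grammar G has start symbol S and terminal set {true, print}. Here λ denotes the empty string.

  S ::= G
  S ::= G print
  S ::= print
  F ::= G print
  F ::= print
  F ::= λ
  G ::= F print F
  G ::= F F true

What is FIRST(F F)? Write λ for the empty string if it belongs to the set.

FIRST(S) = {print, true}  (via G, G print)
FIRST(F) = {λ, print, true}  (via G print)
FIRST(G) = {print, true}  (via F print F, F F true)
FIRST(F F): take FIRST of each symbol in turn, carrying on past any symbol whose FIRST contains λ; result {λ, print, true}.

{λ, print, true}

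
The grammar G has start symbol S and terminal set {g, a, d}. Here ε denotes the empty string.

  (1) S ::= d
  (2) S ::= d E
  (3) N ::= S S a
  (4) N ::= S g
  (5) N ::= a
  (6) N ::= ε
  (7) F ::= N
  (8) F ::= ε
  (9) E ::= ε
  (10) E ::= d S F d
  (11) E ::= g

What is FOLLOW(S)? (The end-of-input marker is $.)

FIRST(S) = {d}
FIRST(E) = {ε, d, g}
FIRST(N) = {ε, a, d}  (via S S a, S g)
FIRST(F) = {ε, a, d}  (via N)
FOLLOW(S) includes $ since S is the start symbol.
FOLLOW(S): in N::=S S a (occurrence 1), S is followed by S a with FIRST {d}; in N::=S S a (occurrence 2), S is followed by a with FIRST {a}; in N::=S g, S is followed by g with FIRST {g}; in E::=d S F d, S is followed by F d with FIRST {a, d}. Thus FOLLOW(S) = {$, a, d, g}.
FOLLOW(F): in E::=d S F d, F is followed by d with FIRST {d}. Thus FOLLOW(F) = {d}.
FOLLOW(N): in F::=N, the suffix after N is empty, so FOLLOW(N) ⊇ FOLLOW(F) = {d}. Thus FOLLOW(N) = {d}.
FOLLOW(E): in S::=d E, the suffix after E is empty, so FOLLOW(E) ⊇ FOLLOW(S) = {$, a, d, g}. Thus FOLLOW(E) = {$, a, d, g}.

{$, a, d, g}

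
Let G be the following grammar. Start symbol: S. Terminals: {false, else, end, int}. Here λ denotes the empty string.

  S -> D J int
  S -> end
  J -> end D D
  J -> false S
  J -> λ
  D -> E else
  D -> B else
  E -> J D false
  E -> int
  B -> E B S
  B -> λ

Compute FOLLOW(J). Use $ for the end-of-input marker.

{else, end, false, int}

FIRST(J) = {λ, end, false}
FIRST(S) = {else, end, false, int}  (via D J int)
FIRST(D) = {else, end, false, int}  (via E else, B else)
FIRST(E) = {else, end, false, int}  (via J D false)
FIRST(B) = {λ, else, end, false, int}  (via E B S)
FOLLOW(S) includes $ since S is the start symbol.
FOLLOW(J): in S->D J int, J is followed by int with FIRST {int}; in E->J D false, J is followed by D false with FIRST {else, end, false, int}. Thus FOLLOW(J) = {else, end, false, int}.
FOLLOW(D): in S->D J int, D is followed by J int with FIRST {end, false, int}; in J->end D D (occurrence 1), D is followed by D with FIRST {else, end, false, int}; in J->end D D (occurrence 2), the suffix after D is empty, so FOLLOW(D) ⊇ FOLLOW(J) = {else, end, false, int}; in E->J D false, D is followed by false with FIRST {false}. Thus FOLLOW(D) = {else, end, false, int}.
FOLLOW(E): in D->E else, E is followed by else with FIRST {else}; in B->E B S, E is followed by B S with FIRST {else, end, false, int}. Thus FOLLOW(E) = {else, end, false, int}.
FOLLOW(B): in D->B else, B is followed by else with FIRST {else}; in B->E B S, B is followed by S with FIRST {else, end, false, int}. Thus FOLLOW(B) = {else, end, false, int}.
FOLLOW(S): in J->false S, the suffix after S is empty, so FOLLOW(S) ⊇ FOLLOW(J) = {else, end, false, int}; in B->E B S, the suffix after S is empty, so FOLLOW(S) ⊇ FOLLOW(B) = {else, end, false, int}. Thus FOLLOW(S) = {$, else, end, false, int}.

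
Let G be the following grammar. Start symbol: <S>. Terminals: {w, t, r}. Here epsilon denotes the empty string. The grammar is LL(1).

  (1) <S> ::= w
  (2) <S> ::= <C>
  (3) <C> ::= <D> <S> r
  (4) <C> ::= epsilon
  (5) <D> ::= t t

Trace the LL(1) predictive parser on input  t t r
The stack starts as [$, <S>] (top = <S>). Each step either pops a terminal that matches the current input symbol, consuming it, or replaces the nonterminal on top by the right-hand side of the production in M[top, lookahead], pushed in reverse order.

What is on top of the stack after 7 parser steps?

     Stack        Input    Action
  1  $ <S>        t t r $  expand <S> ::= <C>
  2  $ <C>        t t r $  expand <C> ::= <D> <S> r
  3  $ r <S> <D>  t t r $  expand <D> ::= t t
  4  $ r <S> t t  t t r $  match t
  5  $ r <S> t    t r $    match t
  6  $ r <S>      r $      expand <S> ::= <C>
  7  $ r <C>      r $      expand <C> ::= epsilon
Stack after step 7: $ r (top = r).

r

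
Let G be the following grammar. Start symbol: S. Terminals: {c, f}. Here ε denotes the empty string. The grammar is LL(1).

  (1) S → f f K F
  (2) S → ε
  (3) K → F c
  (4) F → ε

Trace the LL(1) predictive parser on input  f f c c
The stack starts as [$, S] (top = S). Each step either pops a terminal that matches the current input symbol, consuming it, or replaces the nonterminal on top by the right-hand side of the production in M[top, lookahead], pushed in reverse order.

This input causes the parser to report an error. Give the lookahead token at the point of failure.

     Stack      Input      Action
  1  $ S        f f c c $  expand S → f f K F
  2  $ F K f f  f f c c $  match f
  3  $ F K f    f c c $    match f
  4  $ F K      c c $      expand K → F c
  5  $ F c F    c c $      expand F → ε
  6  $ F c      c c $      match c
  7  $ F        c $        expand F → ε
  8  $          c $        error: stack empty but input remains

c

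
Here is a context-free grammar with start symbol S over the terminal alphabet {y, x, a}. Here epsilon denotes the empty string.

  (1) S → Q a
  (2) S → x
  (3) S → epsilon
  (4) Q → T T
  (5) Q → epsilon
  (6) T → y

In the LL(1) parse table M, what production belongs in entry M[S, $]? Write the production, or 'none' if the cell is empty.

FIRST(T) = {y}
FIRST(Q) = {epsilon, y}  (via T T)
FIRST(S) = {epsilon, a, x, y}  (via Q a)
FOLLOW(S) includes $ since S is the start symbol.
FOLLOW(S): S appears on no right-hand side. Thus FOLLOW(S) = {$}.
For S → Q a: FIRST(Q a) = {a, y}, so it goes in M[S, t] for t ∈ {a, y}.
For S → x: FIRST(x) = {x}, so it goes in M[S, t] for t ∈ {x}.
For S → epsilon: FIRST(epsilon) = {epsilon}, so it goes in M[S, t] for t ∈ {}; since epsilon ∈ FIRST, also for every t ∈ FOLLOW(S) = {$}.

S → epsilon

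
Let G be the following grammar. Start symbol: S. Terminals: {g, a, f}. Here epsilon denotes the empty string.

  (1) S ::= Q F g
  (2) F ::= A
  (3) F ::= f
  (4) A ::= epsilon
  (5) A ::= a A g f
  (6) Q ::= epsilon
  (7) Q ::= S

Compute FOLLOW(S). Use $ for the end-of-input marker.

FIRST(A): from A::=epsilon we get {epsilon}; from A::=a A g f we get {a}. So FIRST(A) = {epsilon, a}.
FIRST(F): from F::=A we get {epsilon, a}; from F::=f we get {f}. So FIRST(F) = {epsilon, a, f}.
FIRST(S): from S::=Q F g we get {a, f, g}. So FIRST(S) = {a, f, g}.
FIRST(Q): from Q::=epsilon we get {epsilon}; from Q::=S we get {a, f, g}. So FIRST(Q) = {epsilon, a, f, g}.
FOLLOW(S) includes $ since S is the start symbol.
FOLLOW(F): in S::=Q F g, F is followed by g with FIRST {g}. Thus FOLLOW(F) = {g}.
FOLLOW(A): in F::=A, the suffix after A is empty, so FOLLOW(A) ⊇ FOLLOW(F) = {g}; in A::=a A g f, A is followed by g f with FIRST {g}. Thus FOLLOW(A) = {g}.
FOLLOW(Q): in S::=Q F g, Q is followed by F g with FIRST {a, f, g}. Thus FOLLOW(Q) = {a, f, g}.
FOLLOW(S): in Q::=S, the suffix after S is empty, so FOLLOW(S) ⊇ FOLLOW(Q) = {a, f, g}. Thus FOLLOW(S) = {$, a, f, g}.

{$, a, f, g}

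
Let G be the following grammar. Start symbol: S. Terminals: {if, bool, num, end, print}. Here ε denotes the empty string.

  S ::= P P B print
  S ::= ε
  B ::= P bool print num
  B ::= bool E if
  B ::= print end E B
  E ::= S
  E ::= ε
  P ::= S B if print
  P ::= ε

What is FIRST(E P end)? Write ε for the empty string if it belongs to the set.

{bool, end, print}

FIRST(S): from S::=P P B print we get {bool, print}; from S::=ε we get {ε}. So FIRST(S) = {ε, bool, print}.
FIRST(E): from E::=S we get {ε, bool, print}; from E::=ε we get {ε}. So FIRST(E) = {ε, bool, print}.
FIRST(B): from B::=P bool print num we get {bool, print}; from B::=bool E if we get {bool}; from B::=print end E B we get {print}. So FIRST(B) = {bool, print}.
FIRST(P): from P::=S B if print we get {bool, print}; from P::=ε we get {ε}. So FIRST(P) = {ε, bool, print}.
FIRST(E P end): take FIRST of each symbol in turn, carrying on past any symbol whose FIRST contains ε; result {bool, end, print}.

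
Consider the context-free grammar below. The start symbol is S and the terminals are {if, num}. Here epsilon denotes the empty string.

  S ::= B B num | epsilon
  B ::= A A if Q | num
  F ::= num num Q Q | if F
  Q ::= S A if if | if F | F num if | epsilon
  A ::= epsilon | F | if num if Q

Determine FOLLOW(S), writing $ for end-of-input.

FIRST(F) = {if, num}
FIRST(A) = {epsilon, if, num}  (via F)
FIRST(B) = {if, num}  (via A A if Q)
FIRST(S) = {epsilon, if, num}  (via B B num)
FIRST(Q) = {epsilon, if, num}  (via S A if if, F num if)
FOLLOW(S) includes $ since S is the start symbol.
FOLLOW(S): in Q::=S A if if, S is followed by A if if with FIRST {if, num}. Thus FOLLOW(S) = {$, if, num}.
FOLLOW(B): in S::=B B num (occurrence 1), B is followed by B num with FIRST {if, num}; in S::=B B num (occurrence 2), B is followed by num with FIRST {num}. Thus FOLLOW(B) = {if, num}.
FOLLOW(A): in B::=A A if Q (occurrence 1), A is followed by A if Q with FIRST {if, num}; in B::=A A if Q (occurrence 2), A is followed by if Q with FIRST {if}; in Q::=S A if if, A is followed by if if with FIRST {if}. Thus FOLLOW(A) = {if, num}.
FOLLOW(F): in F::=if F, the suffix after F is empty (adds nothing new); in Q::=if F, the suffix after F is empty, so FOLLOW(F) ⊇ FOLLOW(Q) = {if, num}; in Q::=F num if, F is followed by num if with FIRST {num}; in A::=F, the suffix after F is empty, so FOLLOW(F) ⊇ FOLLOW(A) = {if, num}. Thus FOLLOW(F) = {if, num}.
FOLLOW(Q): in B::=A A if Q, the suffix after Q is empty, so FOLLOW(Q) ⊇ FOLLOW(B) = {if, num}; in F::=num num Q Q (occurrence 1), Q is followed by Q with FIRST {epsilon, if, num}; in F::=num num Q Q (occurrence 1), the suffix after Q is nullable, so FOLLOW(Q) ⊇ FOLLOW(F) = {if, num}; in F::=num num Q Q (occurrence 2), the suffix after Q is empty, so FOLLOW(Q) ⊇ FOLLOW(F) = {if, num}; in A::=if num if Q, the suffix after Q is empty, so FOLLOW(Q) ⊇ FOLLOW(A) = {if, num}. Thus FOLLOW(Q) = {if, num}.

{$, if, num}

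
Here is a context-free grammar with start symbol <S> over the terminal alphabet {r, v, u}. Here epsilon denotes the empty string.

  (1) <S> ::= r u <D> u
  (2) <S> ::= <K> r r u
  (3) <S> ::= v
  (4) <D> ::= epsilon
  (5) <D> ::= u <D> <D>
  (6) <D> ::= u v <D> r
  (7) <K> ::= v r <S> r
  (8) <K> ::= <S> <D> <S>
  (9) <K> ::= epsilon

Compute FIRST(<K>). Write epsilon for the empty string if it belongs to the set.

{epsilon, r, v}

FIRST(<D>) = {epsilon, u}
FIRST(<S>) = {r, v}  (via <K> r r u)
FIRST(<K>) = {epsilon, r, v}  (via <S> <D> <S>)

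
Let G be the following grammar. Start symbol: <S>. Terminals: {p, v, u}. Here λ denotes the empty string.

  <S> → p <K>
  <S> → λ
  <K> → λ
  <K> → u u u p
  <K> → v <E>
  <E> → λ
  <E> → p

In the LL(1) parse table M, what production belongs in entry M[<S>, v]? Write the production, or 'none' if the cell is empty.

FIRST(<S>): from <S>→p <K> we get {p}; from <S>→λ we get {λ}. So FIRST(<S>) = {λ, p}.
FIRST(<K>): from <K>→λ we get {λ}; from <K>→u u u p we get {u}; from <K>→v <E> we get {v}. So FIRST(<K>) = {λ, u, v}.
FIRST(<E>): from <E>→λ we get {λ}; from <E>→p we get {p}. So FIRST(<E>) = {λ, p}.
FOLLOW(<S>) includes $ since <S> is the start symbol.
FOLLOW(<S>): <S> appears on no right-hand side. Thus FOLLOW(<S>) = {$}.
For <S> → p <K>: FIRST(p <K>) = {p}, so it goes in M[<S>, t] for t ∈ {p}.
For <S> → λ: FIRST(λ) = {λ}, so it goes in M[<S>, t] for t ∈ {}; since λ ∈ FIRST, also for every t ∈ FOLLOW(<S>) = {$}.
None of these place a production in M[<S>, v].

none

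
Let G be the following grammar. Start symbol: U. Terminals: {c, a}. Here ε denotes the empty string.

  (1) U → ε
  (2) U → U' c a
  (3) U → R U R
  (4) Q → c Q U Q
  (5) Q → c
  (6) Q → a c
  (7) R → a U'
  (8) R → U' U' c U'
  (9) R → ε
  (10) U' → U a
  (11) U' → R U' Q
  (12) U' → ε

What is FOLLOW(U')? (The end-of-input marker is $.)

{$, a, c}

FIRST(Q) = {a, c}
FIRST(U) = {ε, a, c}  (via U' c a, R U R)
FIRST(R) = {ε, a, c}  (via U' U' c U')
FIRST(U') = {ε, a, c}  (via U a, R U' Q)
FOLLOW(U) includes $ since U is the start symbol.
FOLLOW(U): in U→R U R, U is followed by R with FIRST {ε, a, c}; in U→R U R, the suffix after U is nullable (adds nothing new); in Q→c Q U Q, U is followed by Q with FIRST {a, c}; in U'→U a, U is followed by a with FIRST {a}. Thus FOLLOW(U) = {$, a, c}.
FOLLOW(R): in U→R U R (occurrence 1), R is followed by U R with FIRST {ε, a, c}; in U→R U R (occurrence 1), the suffix after R is nullable, so FOLLOW(R) ⊇ FOLLOW(U) = {$, a, c}; in U→R U R (occurrence 2), the suffix after R is empty, so FOLLOW(R) ⊇ FOLLOW(U) = {$, a, c}; in U'→R U' Q, R is followed by U' Q with FIRST {a, c}. Thus FOLLOW(R) = {$, a, c}.
FOLLOW(U'): in U→U' c a, U' is followed by c a with FIRST {c}; in R→a U', the suffix after U' is empty, so FOLLOW(U') ⊇ FOLLOW(R) = {$, a, c}; in R→U' U' c U' (occurrence 1), U' is followed by U' c U' with FIRST {a, c}; in R→U' U' c U' (occurrence 2), U' is followed by c U' with FIRST {c}; in R→U' U' c U' (occurrence 3), the suffix after U' is empty, so FOLLOW(U') ⊇ FOLLOW(R) = {$, a, c}; in U'→R U' Q, U' is followed by Q with FIRST {a, c}. Thus FOLLOW(U') = {$, a, c}.
FOLLOW(Q): in Q→c Q U Q (occurrence 1), Q is followed by U Q with FIRST {a, c}; in Q→c Q U Q (occurrence 2), the suffix after Q is empty (adds nothing new); in U'→R U' Q, the suffix after Q is empty, so FOLLOW(Q) ⊇ FOLLOW(U') = {$, a, c}. Thus FOLLOW(Q) = {$, a, c}.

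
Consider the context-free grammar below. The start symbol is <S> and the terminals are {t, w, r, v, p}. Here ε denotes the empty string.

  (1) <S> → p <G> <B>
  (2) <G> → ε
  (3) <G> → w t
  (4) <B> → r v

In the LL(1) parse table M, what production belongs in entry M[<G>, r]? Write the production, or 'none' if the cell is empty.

<G> → ε

FIRST(<S>): from <S>→p <G> <B> we get {p}. So FIRST(<S>) = {p}.
FIRST(<G>): from <G>→ε we get {ε}; from <G>→w t we get {w}. So FIRST(<G>) = {ε, w}.
FIRST(<B>): from <B>→r v we get {r}. So FIRST(<B>) = {r}.
FOLLOW(<S>) includes $ since <S> is the start symbol.
FOLLOW(<G>): in <S>→p <G> <B>, <G> is followed by <B> with FIRST {r}. Thus FOLLOW(<G>) = {r}.
For <G> → ε: FIRST(ε) = {ε}, so it goes in M[<G>, t] for t ∈ {}; since ε ∈ FIRST, also for every t ∈ FOLLOW(<G>) = {r}.
For <G> → w t: FIRST(w t) = {w}, so it goes in M[<G>, t] for t ∈ {w}.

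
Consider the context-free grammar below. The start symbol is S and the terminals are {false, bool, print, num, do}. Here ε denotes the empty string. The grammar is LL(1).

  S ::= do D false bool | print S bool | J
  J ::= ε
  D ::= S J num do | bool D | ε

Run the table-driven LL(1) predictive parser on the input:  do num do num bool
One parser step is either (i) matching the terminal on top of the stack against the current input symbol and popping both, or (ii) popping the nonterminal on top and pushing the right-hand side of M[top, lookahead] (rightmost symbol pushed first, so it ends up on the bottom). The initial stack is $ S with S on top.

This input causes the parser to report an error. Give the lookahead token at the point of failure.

step 1: stack=$ S  input=do num do num bool $  — expand S ::= do D false bool
step 2: stack=$ bool false D do  input=do num do num bool $  — match do
step 3: stack=$ bool false D  input=num do num bool $  — expand D ::= S J num do
step 4: stack=$ bool false do num J S  input=num do num bool $  — expand S ::= J
step 5: stack=$ bool false do num J J  input=num do num bool $  — expand J ::= ε
step 6: stack=$ bool false do num J  input=num do num bool $  — expand J ::= ε
step 7: stack=$ bool false do num  input=num do num bool $  — match num
step 8: stack=$ bool false do  input=do num bool $  — match do
step 9: stack=$ bool false  input=num bool $  — error: top is terminal false but lookahead is num

num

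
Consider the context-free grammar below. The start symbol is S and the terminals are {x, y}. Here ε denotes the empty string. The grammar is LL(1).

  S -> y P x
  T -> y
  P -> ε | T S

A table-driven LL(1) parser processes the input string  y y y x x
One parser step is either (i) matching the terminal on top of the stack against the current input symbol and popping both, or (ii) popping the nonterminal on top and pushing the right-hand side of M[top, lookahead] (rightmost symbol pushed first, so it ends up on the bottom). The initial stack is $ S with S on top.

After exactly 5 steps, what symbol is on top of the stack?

     Stack    Input        Action
  1  $ S      y y y x x $  expand S -> y P x
  2  $ x P y  y y y x x $  match y
  3  $ x P    y y x x $    expand P -> T S
  4  $ x S T  y y x x $    expand T -> y
  5  $ x S y  y y x x $    match y
Stack after step 5: $ x S (top = S).

S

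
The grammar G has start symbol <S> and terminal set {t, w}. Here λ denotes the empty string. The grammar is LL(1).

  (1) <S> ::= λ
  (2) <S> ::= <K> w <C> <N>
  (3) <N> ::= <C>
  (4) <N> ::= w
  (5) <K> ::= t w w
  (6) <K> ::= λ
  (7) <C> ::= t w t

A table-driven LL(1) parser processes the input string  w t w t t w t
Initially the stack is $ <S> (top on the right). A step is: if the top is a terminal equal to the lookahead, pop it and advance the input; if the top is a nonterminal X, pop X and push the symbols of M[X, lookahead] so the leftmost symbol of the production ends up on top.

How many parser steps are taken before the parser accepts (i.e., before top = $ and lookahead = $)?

      Stack            Input            Action
   1  $ <S>            w t w t t w t $  expand <S> ::= <K> w <C> <N>
   2  $ <N> <C> w <K>  w t w t t w t $  expand <K> ::= λ
   3  $ <N> <C> w      w t w t t w t $  match w
   4  $ <N> <C>        t w t t w t $    expand <C> ::= t w t
   5  $ <N> t w t      t w t t w t $    match t
   6  $ <N> t w        w t t w t $      match w
   7  $ <N> t          t t w t $        match t
   8  $ <N>            t w t $          expand <N> ::= <C>
   9  $ <C>            t w t $          expand <C> ::= t w t
  10  $ t w t          t w t $          match t
  11  $ t w            w t $            match w
  12  $ t              t $              match t
Accept reached after 12 steps.

12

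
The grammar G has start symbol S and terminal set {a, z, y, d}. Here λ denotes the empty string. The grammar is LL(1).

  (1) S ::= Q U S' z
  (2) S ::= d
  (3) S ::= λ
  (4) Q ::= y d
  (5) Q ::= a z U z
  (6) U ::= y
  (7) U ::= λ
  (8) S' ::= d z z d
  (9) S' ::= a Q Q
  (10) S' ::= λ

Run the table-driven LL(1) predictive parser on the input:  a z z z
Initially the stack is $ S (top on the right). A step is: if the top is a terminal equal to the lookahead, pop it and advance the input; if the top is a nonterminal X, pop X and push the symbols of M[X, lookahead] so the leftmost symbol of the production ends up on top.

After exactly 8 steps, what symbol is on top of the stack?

     Stack             Input      Action
  1  $ S               a z z z $  expand S ::= Q U S' z
  2  $ z S' U Q        a z z z $  expand Q ::= a z U z
  3  $ z S' U z U z a  a z z z $  match a
  4  $ z S' U z U z    z z z $    match z
  5  $ z S' U z U      z z $      expand U ::= λ
  6  $ z S' U z        z z $      match z
  7  $ z S' U          z $        expand U ::= λ
  8  $ z S'            z $        expand S' ::= λ
Stack after step 8: $ z (top = z).

z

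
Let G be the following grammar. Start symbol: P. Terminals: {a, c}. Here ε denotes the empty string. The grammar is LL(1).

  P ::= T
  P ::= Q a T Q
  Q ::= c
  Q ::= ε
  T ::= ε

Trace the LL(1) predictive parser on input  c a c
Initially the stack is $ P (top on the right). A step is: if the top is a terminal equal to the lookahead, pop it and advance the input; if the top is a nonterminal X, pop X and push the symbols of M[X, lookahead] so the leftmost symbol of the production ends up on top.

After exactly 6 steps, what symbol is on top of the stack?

step 1: stack=$ P  input=c a c $  — expand P ::= Q a T Q
step 2: stack=$ Q T a Q  input=c a c $  — expand Q ::= c
step 3: stack=$ Q T a c  input=c a c $  — match c
step 4: stack=$ Q T a  input=a c $  — match a
step 5: stack=$ Q T  input=c $  — expand T ::= ε
step 6: stack=$ Q  input=c $  — expand Q ::= c
Stack after step 6: $ c (top = c).

c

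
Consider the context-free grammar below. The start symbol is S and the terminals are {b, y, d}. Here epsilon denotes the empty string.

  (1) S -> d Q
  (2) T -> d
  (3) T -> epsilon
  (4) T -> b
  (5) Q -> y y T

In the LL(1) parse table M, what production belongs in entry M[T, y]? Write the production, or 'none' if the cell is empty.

none

FIRST(S) = {d}
FIRST(T) = {epsilon, b, d}
FIRST(Q) = {y}
FOLLOW(S) includes $ since S is the start symbol.
FOLLOW(Q): in S->d Q, the suffix after Q is empty, so FOLLOW(Q) ⊇ FOLLOW(S) = {$}. Thus FOLLOW(Q) = {$}.
FOLLOW(T): in Q->y y T, the suffix after T is empty, so FOLLOW(T) ⊇ FOLLOW(Q) = {$}. Thus FOLLOW(T) = {$}.
For T -> d: FIRST(d) = {d}, so it goes in M[T, t] for t ∈ {d}.
For T -> epsilon: FIRST(epsilon) = {epsilon}, so it goes in M[T, t] for t ∈ {}; since epsilon ∈ FIRST, also for every t ∈ FOLLOW(T) = {$}.
For T -> b: FIRST(b) = {b}, so it goes in M[T, t] for t ∈ {b}.
None of these place a production in M[T, y].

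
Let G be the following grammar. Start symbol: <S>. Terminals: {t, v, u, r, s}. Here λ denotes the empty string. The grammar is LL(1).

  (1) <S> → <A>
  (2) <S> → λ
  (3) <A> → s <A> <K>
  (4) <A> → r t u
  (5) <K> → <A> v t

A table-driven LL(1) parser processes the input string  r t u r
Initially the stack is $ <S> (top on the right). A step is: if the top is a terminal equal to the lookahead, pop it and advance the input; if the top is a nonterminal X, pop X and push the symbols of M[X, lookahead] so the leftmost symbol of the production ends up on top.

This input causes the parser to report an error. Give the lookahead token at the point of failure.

r

step 1: stack=$ <S>  input=r t u r $  — expand <S> → <A>
step 2: stack=$ <A>  input=r t u r $  — expand <A> → r t u
step 3: stack=$ u t r  input=r t u r $  — match r
step 4: stack=$ u t  input=t u r $  — match t
step 5: stack=$ u  input=u r $  — match u
step 6: stack=$  input=r $  — error: stack empty but input remains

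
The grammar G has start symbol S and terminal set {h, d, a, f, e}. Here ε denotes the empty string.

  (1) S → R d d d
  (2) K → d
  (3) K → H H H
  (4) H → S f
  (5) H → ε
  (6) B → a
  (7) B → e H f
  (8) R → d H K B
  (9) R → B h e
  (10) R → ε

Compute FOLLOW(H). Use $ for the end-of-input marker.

{a, d, e, f}

FIRST(B): from B→a we get {a}; from B→e H f we get {e}. So FIRST(B) = {a, e}.
FIRST(R): from R→d H K B we get {d}; from R→B h e we get {a, e}; from R→ε we get {ε}. So FIRST(R) = {ε, a, d, e}.
FIRST(S): from S→R d d d we get {a, d, e}. So FIRST(S) = {a, d, e}.
FIRST(H): from H→S f we get {a, d, e}; from H→ε we get {ε}. So FIRST(H) = {ε, a, d, e}.
FIRST(K): from K→d we get {d}; from K→H H H we get {ε, a, d, e}. So FIRST(K) = {ε, a, d, e}.
FOLLOW(S) includes $ since S is the start symbol.
FOLLOW(S): in H→S f, S is followed by f with FIRST {f}. Thus FOLLOW(S) = {$, f}.
FOLLOW(K): in R→d H K B, K is followed by B with FIRST {a, e}. Thus FOLLOW(K) = {a, e}.
FOLLOW(H): in K→H H H (occurrence 1), H is followed by H H with FIRST {ε, a, d, e}; in K→H H H (occurrence 1), the suffix after H is nullable, so FOLLOW(H) ⊇ FOLLOW(K) = {a, e}; in K→H H H (occurrence 2), H is followed by H with FIRST {ε, a, d, e}; in K→H H H (occurrence 2), the suffix after H is nullable, so FOLLOW(H) ⊇ FOLLOW(K) = {a, e}; in K→H H H (occurrence 3), the suffix after H is empty, so FOLLOW(H) ⊇ FOLLOW(K) = {a, e}; in B→e H f, H is followed by f with FIRST {f}; in R→d H K B, H is followed by K B with FIRST {a, d, e}. Thus FOLLOW(H) = {a, d, e, f}.
FOLLOW(R): in S→R d d d, R is followed by d d d with FIRST {d}. Thus FOLLOW(R) = {d}.
FOLLOW(B): in R→d H K B, the suffix after B is empty, so FOLLOW(B) ⊇ FOLLOW(R) = {d}; in R→B h e, B is followed by h e with FIRST {h}. Thus FOLLOW(B) = {d, h}.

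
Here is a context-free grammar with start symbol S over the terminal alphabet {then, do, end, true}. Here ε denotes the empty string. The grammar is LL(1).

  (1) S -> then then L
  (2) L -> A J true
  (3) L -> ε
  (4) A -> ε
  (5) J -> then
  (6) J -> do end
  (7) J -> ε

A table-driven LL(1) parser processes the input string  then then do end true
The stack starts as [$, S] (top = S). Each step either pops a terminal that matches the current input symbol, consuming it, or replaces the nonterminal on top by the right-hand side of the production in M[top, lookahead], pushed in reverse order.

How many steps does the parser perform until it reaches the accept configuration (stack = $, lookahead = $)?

9

step 1: stack=$ S  input=then then do end true $  — expand S -> then then L
step 2: stack=$ L then then  input=then then do end true $  — match then
step 3: stack=$ L then  input=then do end true $  — match then
step 4: stack=$ L  input=do end true $  — expand L -> A J true
step 5: stack=$ true J A  input=do end true $  — expand A -> ε
step 6: stack=$ true J  input=do end true $  — expand J -> do end
step 7: stack=$ true end do  input=do end true $  — match do
step 8: stack=$ true end  input=end true $  — match end
step 9: stack=$ true  input=true $  — match true
Accept reached after 9 steps.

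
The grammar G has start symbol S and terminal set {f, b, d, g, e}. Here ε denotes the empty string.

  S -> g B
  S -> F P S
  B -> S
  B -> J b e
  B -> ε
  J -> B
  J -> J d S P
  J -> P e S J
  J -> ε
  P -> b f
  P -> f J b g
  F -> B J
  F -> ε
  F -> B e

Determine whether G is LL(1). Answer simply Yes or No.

No

FIRST(S) = {b, d, e, f, g}
FIRST(B) = {ε, b, d, e, f, g}
FIRST(J) = {ε, b, d, e, f, g}
FIRST(P) = {b, f}
FIRST(F) = {ε, b, d, e, f, g}
FOLLOW(S) = {$, b, d, e, f, g}
FOLLOW(B) = {$, b, d, e, f, g}
FOLLOW(J) = {b, d, f}
FOLLOW(P) = {b, d, e, f, g}
FOLLOW(F) = {b, f}
Cell M[B, b] receives both B -> S and B -> J b e and B -> ε — the grammar is not LL(1).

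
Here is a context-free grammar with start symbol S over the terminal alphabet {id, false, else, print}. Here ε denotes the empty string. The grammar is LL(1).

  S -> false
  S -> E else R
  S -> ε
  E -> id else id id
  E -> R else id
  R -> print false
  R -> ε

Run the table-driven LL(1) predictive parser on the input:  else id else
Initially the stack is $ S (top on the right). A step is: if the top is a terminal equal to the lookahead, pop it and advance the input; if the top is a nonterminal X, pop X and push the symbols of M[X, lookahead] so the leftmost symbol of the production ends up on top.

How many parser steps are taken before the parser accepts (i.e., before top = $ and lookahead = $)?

step 1: stack=$ S  input=else id else $  — expand S -> E else R
step 2: stack=$ R else E  input=else id else $  — expand E -> R else id
step 3: stack=$ R else id else R  input=else id else $  — expand R -> ε
step 4: stack=$ R else id else  input=else id else $  — match else
step 5: stack=$ R else id  input=id else $  — match id
step 6: stack=$ R else  input=else $  — match else
step 7: stack=$ R  input=$  — expand R -> ε
Accept reached after 7 steps.

7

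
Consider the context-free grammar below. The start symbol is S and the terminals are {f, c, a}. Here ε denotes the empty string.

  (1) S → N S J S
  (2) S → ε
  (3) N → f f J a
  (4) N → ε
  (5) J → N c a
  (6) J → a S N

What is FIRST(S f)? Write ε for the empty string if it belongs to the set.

FIRST(N): from N→f f J a we get {f}; from N→ε we get {ε}. So FIRST(N) = {ε, f}.
FIRST(J): from J→N c a we get {c, f}; from J→a S N we get {a}. So FIRST(J) = {a, c, f}.
FIRST(S): from S→N S J S we get {a, c, f}; from S→ε we get {ε}. So FIRST(S) = {ε, a, c, f}.
FIRST(S f): take FIRST of each symbol in turn, carrying on past any symbol whose FIRST contains ε; result {a, c, f}.

{a, c, f}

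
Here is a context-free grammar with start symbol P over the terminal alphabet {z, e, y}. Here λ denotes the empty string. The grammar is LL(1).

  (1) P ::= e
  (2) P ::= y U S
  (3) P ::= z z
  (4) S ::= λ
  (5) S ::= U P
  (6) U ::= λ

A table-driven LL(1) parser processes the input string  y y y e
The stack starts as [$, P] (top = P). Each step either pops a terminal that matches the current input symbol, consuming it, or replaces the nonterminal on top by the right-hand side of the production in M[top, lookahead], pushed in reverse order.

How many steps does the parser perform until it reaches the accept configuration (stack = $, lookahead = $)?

17

      Stack    Input      Action
   1  $ P      y y y e $  expand P ::= y U S
   2  $ S U y  y y y e $  match y
   3  $ S U    y y e $    expand U ::= λ
   4  $ S      y y e $    expand S ::= U P
   5  $ P U    y y e $    expand U ::= λ
   6  $ P      y y e $    expand P ::= y U S
   7  $ S U y  y y e $    match y
   8  $ S U    y e $      expand U ::= λ
   9  $ S      y e $      expand S ::= U P
  10  $ P U    y e $      expand U ::= λ
  11  $ P      y e $      expand P ::= y U S
  12  $ S U y  y e $      match y
  13  $ S U    e $        expand U ::= λ
  14  $ S      e $        expand S ::= U P
  15  $ P U    e $        expand U ::= λ
  16  $ P      e $        expand P ::= e
  17  $ e      e $        match e
Accept reached after 17 steps.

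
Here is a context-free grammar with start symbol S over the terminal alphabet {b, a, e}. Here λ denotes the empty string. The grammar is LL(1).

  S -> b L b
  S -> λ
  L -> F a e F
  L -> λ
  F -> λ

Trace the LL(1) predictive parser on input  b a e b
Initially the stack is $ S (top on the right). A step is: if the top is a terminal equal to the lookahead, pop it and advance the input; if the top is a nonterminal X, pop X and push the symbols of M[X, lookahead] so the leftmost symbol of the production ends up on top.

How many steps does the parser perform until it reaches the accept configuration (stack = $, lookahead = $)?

step 1: stack=$ S  input=b a e b $  — expand S -> b L b
step 2: stack=$ b L b  input=b a e b $  — match b
step 3: stack=$ b L  input=a e b $  — expand L -> F a e F
step 4: stack=$ b F e a F  input=a e b $  — expand F -> λ
step 5: stack=$ b F e a  input=a e b $  — match a
step 6: stack=$ b F e  input=e b $  — match e
step 7: stack=$ b F  input=b $  — expand F -> λ
step 8: stack=$ b  input=b $  — match b
Accept reached after 8 steps.

8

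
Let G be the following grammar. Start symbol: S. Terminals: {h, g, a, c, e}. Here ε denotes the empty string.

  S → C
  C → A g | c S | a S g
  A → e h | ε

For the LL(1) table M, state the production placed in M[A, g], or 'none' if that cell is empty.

FIRST(A) = {ε, e}
FIRST(C) = {a, c, e, g}  (via A g)
FIRST(S) = {a, c, e, g}  (via C)
FOLLOW(S) includes $ since S is the start symbol.
FOLLOW(A): in C→A g, A is followed by g with FIRST {g}. Thus FOLLOW(A) = {g}.
For A → e h: FIRST(e h) = {e}, so it goes in M[A, t] for t ∈ {e}.
For A → ε: FIRST(ε) = {ε}, so it goes in M[A, t] for t ∈ {}; since ε ∈ FIRST, also for every t ∈ FOLLOW(A) = {g}.

A → ε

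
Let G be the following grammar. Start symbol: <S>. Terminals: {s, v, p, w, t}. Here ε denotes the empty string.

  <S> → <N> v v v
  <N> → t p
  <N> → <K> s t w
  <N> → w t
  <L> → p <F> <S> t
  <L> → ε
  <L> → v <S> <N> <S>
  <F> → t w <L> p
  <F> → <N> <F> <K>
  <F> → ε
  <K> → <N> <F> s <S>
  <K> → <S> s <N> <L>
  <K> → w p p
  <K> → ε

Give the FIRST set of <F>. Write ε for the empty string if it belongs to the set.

FIRST(<L>) = {ε, p, v}
FIRST(<S>) = {s, t, w}  (via <N> v v v)
FIRST(<N>) = {s, t, w}  (via <K> s t w)
FIRST(<F>) = {ε, s, t, w}  (via <N> <F> <K>)
FIRST(<K>) = {ε, s, t, w}  (via <N> <F> s <S>, <S> s <N> <L>)

{ε, s, t, w}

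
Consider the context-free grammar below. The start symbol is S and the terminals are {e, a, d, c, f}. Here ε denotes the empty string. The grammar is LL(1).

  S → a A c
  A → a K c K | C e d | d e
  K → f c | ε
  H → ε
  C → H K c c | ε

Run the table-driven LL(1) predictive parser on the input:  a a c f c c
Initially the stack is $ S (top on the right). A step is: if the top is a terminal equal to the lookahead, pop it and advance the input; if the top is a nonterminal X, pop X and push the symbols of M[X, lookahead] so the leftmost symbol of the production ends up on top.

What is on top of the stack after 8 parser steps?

c

step 1: stack=$ S  input=a a c f c c $  — expand S → a A c
step 2: stack=$ c A a  input=a a c f c c $  — match a
step 3: stack=$ c A  input=a c f c c $  — expand A → a K c K
step 4: stack=$ c K c K a  input=a c f c c $  — match a
step 5: stack=$ c K c K  input=c f c c $  — expand K → ε
step 6: stack=$ c K c  input=c f c c $  — match c
step 7: stack=$ c K  input=f c c $  — expand K → f c
step 8: stack=$ c c f  input=f c c $  — match f
Stack after step 8: $ c c (top = c).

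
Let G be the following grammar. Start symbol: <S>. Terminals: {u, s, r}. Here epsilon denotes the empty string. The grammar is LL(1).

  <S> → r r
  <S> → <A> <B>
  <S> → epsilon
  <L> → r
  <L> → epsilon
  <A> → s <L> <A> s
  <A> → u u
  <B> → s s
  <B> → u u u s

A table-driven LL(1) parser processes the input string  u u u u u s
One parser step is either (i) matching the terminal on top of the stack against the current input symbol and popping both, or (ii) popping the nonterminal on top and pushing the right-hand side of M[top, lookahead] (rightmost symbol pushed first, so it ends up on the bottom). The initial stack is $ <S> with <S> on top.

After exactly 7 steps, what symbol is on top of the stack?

     Stack      Input          Action
  1  $ <S>      u u u u u s $  expand <S> → <A> <B>
  2  $ <B> <A>  u u u u u s $  expand <A> → u u
  3  $ <B> u u  u u u u u s $  match u
  4  $ <B> u    u u u u s $    match u
  5  $ <B>      u u u s $      expand <B> → u u u s
  6  $ s u u u  u u u s $      match u
  7  $ s u u    u u s $        match u
Stack after step 7: $ s u (top = u).

u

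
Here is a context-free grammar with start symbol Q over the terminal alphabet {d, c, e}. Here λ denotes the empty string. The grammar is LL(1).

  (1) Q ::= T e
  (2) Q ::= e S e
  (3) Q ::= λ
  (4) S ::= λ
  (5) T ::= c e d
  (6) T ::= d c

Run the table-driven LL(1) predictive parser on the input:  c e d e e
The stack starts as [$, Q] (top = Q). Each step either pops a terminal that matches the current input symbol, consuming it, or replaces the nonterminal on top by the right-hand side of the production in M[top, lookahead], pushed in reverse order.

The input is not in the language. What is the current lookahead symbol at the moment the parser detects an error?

step 1: stack=$ Q  input=c e d e e $  — expand Q ::= T e
step 2: stack=$ e T  input=c e d e e $  — expand T ::= c e d
step 3: stack=$ e d e c  input=c e d e e $  — match c
step 4: stack=$ e d e  input=e d e e $  — match e
step 5: stack=$ e d  input=d e e $  — match d
step 6: stack=$ e  input=e e $  — match e
step 7: stack=$  input=e $  — error: stack empty but input remains

e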